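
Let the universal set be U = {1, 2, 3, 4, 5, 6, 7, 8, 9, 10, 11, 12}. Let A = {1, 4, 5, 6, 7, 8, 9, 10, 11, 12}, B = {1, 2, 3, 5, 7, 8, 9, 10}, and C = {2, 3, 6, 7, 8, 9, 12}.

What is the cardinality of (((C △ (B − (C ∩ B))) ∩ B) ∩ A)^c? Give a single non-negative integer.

C ∩ B = {2, 3, 7, 8, 9}
B − (C ∩ B) = {1, 5, 10}
C △ (B − (C ∩ B)) = {1, 2, 3, 5, 6, 7, 8, 9, 10, 12}
(C △ (B − (C ∩ B))) ∩ B = {1, 2, 3, 5, 7, 8, 9, 10}
((C △ (B − (C ∩ B))) ∩ B) ∩ A = {1, 5, 7, 8, 9, 10}
(((C △ (B − (C ∩ B))) ∩ B) ∩ A)^c = {2, 3, 4, 6, 11, 12}
|(((C △ (B − (C ∩ B))) ∩ B) ∩ A)^c| = 6

6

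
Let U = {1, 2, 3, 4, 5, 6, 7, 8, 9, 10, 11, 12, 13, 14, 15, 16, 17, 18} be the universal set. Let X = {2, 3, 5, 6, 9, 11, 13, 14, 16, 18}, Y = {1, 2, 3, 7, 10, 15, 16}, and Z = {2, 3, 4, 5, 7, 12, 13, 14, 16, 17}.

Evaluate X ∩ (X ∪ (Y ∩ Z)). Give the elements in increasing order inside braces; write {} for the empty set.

{2, 3, 5, 6, 9, 11, 13, 14, 16, 18}

Y ∩ Z = {2, 3, 7, 16}
X ∪ (Y ∩ Z) = {2, 3, 5, 6, 7, 9, 11, 13, 14, 16, 18}
X ∩ (X ∪ (Y ∩ Z)) = {2, 3, 5, 6, 9, 11, 13, 14, 16, 18}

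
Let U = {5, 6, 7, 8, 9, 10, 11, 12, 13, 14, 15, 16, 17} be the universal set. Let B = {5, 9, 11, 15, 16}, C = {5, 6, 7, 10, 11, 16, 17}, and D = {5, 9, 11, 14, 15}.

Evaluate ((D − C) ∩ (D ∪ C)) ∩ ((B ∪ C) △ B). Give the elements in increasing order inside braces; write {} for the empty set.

D − C = {9, 14, 15}
D ∪ C = {5, 6, 7, 9, 10, 11, 14, 15, 16, 17}
(D − C) ∩ (D ∪ C) = {9, 14, 15}
B ∪ C = {5, 6, 7, 9, 10, 11, 15, 16, 17}
(B ∪ C) △ B = {6, 7, 10, 17}
((D − C) ∩ (D ∪ C)) ∩ ((B ∪ C) △ B) = {}

{}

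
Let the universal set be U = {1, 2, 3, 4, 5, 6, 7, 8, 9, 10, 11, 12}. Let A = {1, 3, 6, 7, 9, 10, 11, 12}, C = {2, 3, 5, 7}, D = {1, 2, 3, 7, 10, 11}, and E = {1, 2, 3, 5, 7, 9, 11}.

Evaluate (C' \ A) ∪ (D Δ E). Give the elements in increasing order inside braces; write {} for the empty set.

{4, 5, 8, 9, 10}

C' = {1, 4, 6, 8, 9, 10, 11, 12}
C' \ A = {4, 8}
D Δ E = {5, 9, 10}
(C' \ A) ∪ (D Δ E) = {4, 5, 8, 9, 10}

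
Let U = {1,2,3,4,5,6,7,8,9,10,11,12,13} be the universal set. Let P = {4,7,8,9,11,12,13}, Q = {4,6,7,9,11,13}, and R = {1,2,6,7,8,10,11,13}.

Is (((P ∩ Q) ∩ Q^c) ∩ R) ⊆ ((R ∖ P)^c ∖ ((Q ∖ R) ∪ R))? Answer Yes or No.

P ∩ Q = {4,7,9,11,13}
Q^c = {1,2,3,5,8,10,12}
(P ∩ Q) ∩ Q^c = {}
((P ∩ Q) ∩ Q^c) ∩ R = {}
R ∖ P = {1,2,6,10}
(R ∖ P)^c = {3,4,5,7,8,9,11,12,13}
Q ∖ R = {4,9}
(Q ∖ R) ∪ R = {1,2,4,6,7,8,9,10,11,13}
(R ∖ P)^c ∖ ((Q ∖ R) ∪ R) = {3,5,12}
Every element of {} is in {3,5,12}, so ((P ∩ Q) ∩ Q^c) ∩ R ⊆ (R ∖ P)^c ∖ ((Q ∖ R) ∪ R).

Yes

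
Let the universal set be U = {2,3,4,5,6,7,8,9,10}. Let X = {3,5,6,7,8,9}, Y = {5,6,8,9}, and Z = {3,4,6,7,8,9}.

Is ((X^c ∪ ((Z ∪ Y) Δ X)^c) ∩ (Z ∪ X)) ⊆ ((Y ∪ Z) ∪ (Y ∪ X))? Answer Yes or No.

Yes

X^c = {2,4,10}
Z ∪ Y = {3,4,5,6,7,8,9}
(Z ∪ Y) Δ X = {4}
((Z ∪ Y) Δ X)^c = {2,3,5,6,7,8,9,10}
X^c ∪ ((Z ∪ Y) Δ X)^c = {2,3,4,5,6,7,8,9,10}
Z ∪ X = {3,4,5,6,7,8,9}
(X^c ∪ ((Z ∪ Y) Δ X)^c) ∩ (Z ∪ X) = {3,4,5,6,7,8,9}
Y ∪ Z = {3,4,5,6,7,8,9}
Y ∪ X = {3,5,6,7,8,9}
(Y ∪ Z) ∪ (Y ∪ X) = {3,4,5,6,7,8,9}
Every element of {3,4,5,6,7,8,9} is in {3,4,5,6,7,8,9}, so (X^c ∪ ((Z ∪ Y) Δ X)^c) ∩ (Z ∪ X) ⊆ (Y ∪ Z) ∪ (Y ∪ X).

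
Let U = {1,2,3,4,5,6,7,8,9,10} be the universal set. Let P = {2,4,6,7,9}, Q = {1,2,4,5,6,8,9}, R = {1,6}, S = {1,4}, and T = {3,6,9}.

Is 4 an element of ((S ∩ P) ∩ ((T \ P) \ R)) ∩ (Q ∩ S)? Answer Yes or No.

No

4 ∈ S and 4 ∈ P, so 4 ∈ S ∩ P
4 ∉ T and 4 ∈ P, so 4 ∉ T \ P
4 ∉ (T \ P) and 4 ∉ R, so 4 ∉ (T \ P) \ R
4 ∈ (S ∩ P) and 4 ∉ ((T \ P) \ R), so 4 ∉ (S ∩ P) ∩ ((T \ P) \ R)
4 ∈ Q and 4 ∈ S, so 4 ∈ Q ∩ S
4 ∉ ((S ∩ P) ∩ ((T \ P) \ R)) and 4 ∈ (Q ∩ S), so 4 ∉ ((S ∩ P) ∩ ((T \ P) \ R)) ∩ (Q ∩ S)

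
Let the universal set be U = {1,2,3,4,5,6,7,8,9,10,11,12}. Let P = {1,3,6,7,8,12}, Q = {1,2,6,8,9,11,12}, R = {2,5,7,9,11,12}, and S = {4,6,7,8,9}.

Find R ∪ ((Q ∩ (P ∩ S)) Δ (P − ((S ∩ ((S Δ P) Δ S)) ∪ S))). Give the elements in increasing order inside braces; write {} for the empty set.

{1,2,3,5,6,7,8,9,11,12}

P ∩ S = {6,7,8}
Q ∩ (P ∩ S) = {6,8}
S Δ P = {1,3,4,9,12}
(S Δ P) Δ S = {1,3,6,7,8,12}
S ∩ ((S Δ P) Δ S) = {6,7,8}
(S ∩ ((S Δ P) Δ S)) ∪ S = {4,6,7,8,9}
P − ((S ∩ ((S Δ P) Δ S)) ∪ S) = {1,3,12}
(Q ∩ (P ∩ S)) Δ (P − ((S ∩ ((S Δ P) Δ S)) ∪ S)) = {1,3,6,8,12}
R ∪ ((Q ∩ (P ∩ S)) Δ (P − ((S ∩ ((S Δ P) Δ S)) ∪ S))) = {1,2,3,5,6,7,8,9,11,12}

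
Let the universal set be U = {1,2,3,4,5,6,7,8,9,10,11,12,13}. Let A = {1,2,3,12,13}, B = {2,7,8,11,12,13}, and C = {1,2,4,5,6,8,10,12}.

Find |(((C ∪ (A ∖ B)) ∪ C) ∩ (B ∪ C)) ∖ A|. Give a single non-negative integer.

A ∖ B = {1,3}
C ∪ (A ∖ B) = {1,2,3,4,5,6,8,10,12}
(C ∪ (A ∖ B)) ∪ C = {1,2,3,4,5,6,8,10,12}
B ∪ C = {1,2,4,5,6,7,8,10,11,12,13}
((C ∪ (A ∖ B)) ∪ C) ∩ (B ∪ C) = {1,2,4,5,6,8,10,12}
(((C ∪ (A ∖ B)) ∪ C) ∩ (B ∪ C)) ∖ A = {4,5,6,8,10}
|(((C ∪ (A ∖ B)) ∪ C) ∩ (B ∪ C)) ∖ A| = 5

5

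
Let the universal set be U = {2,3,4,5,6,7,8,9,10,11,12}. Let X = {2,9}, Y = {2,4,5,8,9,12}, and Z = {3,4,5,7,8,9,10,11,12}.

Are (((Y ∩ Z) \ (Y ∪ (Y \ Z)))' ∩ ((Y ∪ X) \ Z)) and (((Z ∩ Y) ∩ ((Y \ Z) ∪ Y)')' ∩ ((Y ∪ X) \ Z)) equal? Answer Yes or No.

Yes

Y ∩ Z = {4,5,8,9,12}
Y \ Z = {2}
Y ∪ (Y \ Z) = {2,4,5,8,9,12}
(Y ∩ Z) \ (Y ∪ (Y \ Z)) = {}
((Y ∩ Z) \ (Y ∪ (Y \ Z)))' = {2,3,4,5,6,7,8,9,10,11,12}
Y ∪ X = {2,4,5,8,9,12}
(Y ∪ X) \ Z = {2}
((Y ∩ Z) \ (Y ∪ (Y \ Z)))' ∩ ((Y ∪ X) \ Z) = {2}
Z ∩ Y = {4,5,8,9,12}
(Y \ Z) ∪ Y = {2,4,5,8,9,12}
((Y \ Z) ∪ Y)' = {3,6,7,10,11}
(Z ∩ Y) ∩ ((Y \ Z) ∪ Y)' = {}
((Z ∩ Y) ∩ ((Y \ Z) ∪ Y)')' = {2,3,4,5,6,7,8,9,10,11,12}
((Z ∩ Y) ∩ ((Y \ Z) ∪ Y)')' ∩ ((Y ∪ X) \ Z) = {2}
Both equal {2}, so ((Y ∩ Z) \ (Y ∪ (Y \ Z)))' ∩ ((Y ∪ X) \ Z) = ((Z ∩ Y) ∩ ((Y \ Z) ∪ Y)')' ∩ ((Y ∪ X) \ Z).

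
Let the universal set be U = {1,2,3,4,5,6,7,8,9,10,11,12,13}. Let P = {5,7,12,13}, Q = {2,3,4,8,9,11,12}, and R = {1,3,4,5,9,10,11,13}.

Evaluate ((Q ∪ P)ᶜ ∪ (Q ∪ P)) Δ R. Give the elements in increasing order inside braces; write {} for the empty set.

{2,6,7,8,12}

Q ∪ P = {2,3,4,5,7,8,9,11,12,13}
(Q ∪ P)ᶜ = {1,6,10}
(Q ∪ P)ᶜ ∪ (Q ∪ P) = {1,2,3,4,5,6,7,8,9,10,11,12,13}
((Q ∪ P)ᶜ ∪ (Q ∪ P)) Δ R = {2,6,7,8,12}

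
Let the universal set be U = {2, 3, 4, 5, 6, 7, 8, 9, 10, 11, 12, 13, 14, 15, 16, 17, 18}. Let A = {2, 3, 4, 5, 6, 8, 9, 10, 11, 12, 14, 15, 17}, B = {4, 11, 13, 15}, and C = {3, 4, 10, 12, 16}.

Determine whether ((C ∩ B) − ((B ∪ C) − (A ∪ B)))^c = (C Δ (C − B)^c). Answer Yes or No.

C ∩ B = {4}
B ∪ C = {3, 4, 10, 11, 12, 13, 15, 16}
A ∪ B = {2, 3, 4, 5, 6, 8, 9, 10, 11, 12, 13, 14, 15, 17}
(B ∪ C) − (A ∪ B) = {16}
(C ∩ B) − ((B ∪ C) − (A ∪ B)) = {4}
((C ∩ B) − ((B ∪ C) − (A ∪ B)))^c = {2, 3, 5, 6, 7, 8, 9, 10, 11, 12, 13, 14, 15, 16, 17, 18}
C − B = {3, 10, 12, 16}
(C − B)^c = {2, 4, 5, 6, 7, 8, 9, 11, 13, 14, 15, 17, 18}
C Δ (C − B)^c = {2, 3, 5, 6, 7, 8, 9, 10, 11, 12, 13, 14, 15, 16, 17, 18}
Both equal {2, 3, 5, 6, 7, 8, 9, 10, 11, 12, 13, 14, 15, 16, 17, 18}, so ((C ∩ B) − ((B ∪ C) − (A ∪ B)))^c = C Δ (C − B)^c.

Yes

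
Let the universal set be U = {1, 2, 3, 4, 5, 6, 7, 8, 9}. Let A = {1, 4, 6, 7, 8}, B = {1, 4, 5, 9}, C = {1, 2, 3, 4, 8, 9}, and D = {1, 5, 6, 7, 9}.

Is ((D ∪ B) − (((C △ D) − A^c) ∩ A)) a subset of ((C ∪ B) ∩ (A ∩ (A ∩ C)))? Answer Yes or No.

D ∪ B = {1, 4, 5, 6, 7, 9}
C △ D = {2, 3, 4, 5, 6, 7, 8}
A^c = {2, 3, 5, 9}
(C △ D) − A^c = {4, 6, 7, 8}
((C △ D) − A^c) ∩ A = {4, 6, 7, 8}
(D ∪ B) − (((C △ D) − A^c) ∩ A) = {1, 5, 9}
C ∪ B = {1, 2, 3, 4, 5, 8, 9}
A ∩ C = {1, 4, 8}
A ∩ (A ∩ C) = {1, 4, 8}
(C ∪ B) ∩ (A ∩ (A ∩ C)) = {1, 4, 8}
5 ∈ (D ∪ B) − (((C △ D) − A^c) ∩ A) but 5 ∉ (C ∪ B) ∩ (A ∩ (A ∩ C)), so the inclusion fails.

No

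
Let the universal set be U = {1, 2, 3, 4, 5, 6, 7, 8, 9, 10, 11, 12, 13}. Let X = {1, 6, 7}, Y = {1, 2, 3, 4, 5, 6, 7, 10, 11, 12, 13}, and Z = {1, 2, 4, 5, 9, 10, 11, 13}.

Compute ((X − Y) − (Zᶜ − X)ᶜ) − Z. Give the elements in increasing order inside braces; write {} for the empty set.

X − Y = {}
Zᶜ = {3, 6, 7, 8, 12}
Zᶜ − X = {3, 8, 12}
(Zᶜ − X)ᶜ = {1, 2, 4, 5, 6, 7, 9, 10, 11, 13}
(X − Y) − (Zᶜ − X)ᶜ = {}
((X − Y) − (Zᶜ − X)ᶜ) − Z = {}

{}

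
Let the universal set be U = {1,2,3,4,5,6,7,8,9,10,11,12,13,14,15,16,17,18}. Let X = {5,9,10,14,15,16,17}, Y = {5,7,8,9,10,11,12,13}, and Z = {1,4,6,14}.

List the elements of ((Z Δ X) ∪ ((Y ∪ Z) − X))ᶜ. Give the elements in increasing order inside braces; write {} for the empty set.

{2,3,14,18}

Z Δ X = {1,4,5,6,9,10,15,16,17}
Y ∪ Z = {1,4,5,6,7,8,9,10,11,12,13,14}
(Y ∪ Z) − X = {1,4,6,7,8,11,12,13}
(Z Δ X) ∪ ((Y ∪ Z) − X) = {1,4,5,6,7,8,9,10,11,12,13,15,16,17}
((Z Δ X) ∪ ((Y ∪ Z) − X))ᶜ = {2,3,14,18}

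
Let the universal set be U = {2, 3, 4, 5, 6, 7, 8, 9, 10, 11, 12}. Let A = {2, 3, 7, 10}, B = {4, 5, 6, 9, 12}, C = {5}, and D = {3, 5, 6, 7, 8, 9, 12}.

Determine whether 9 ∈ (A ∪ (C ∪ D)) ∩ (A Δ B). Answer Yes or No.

Yes

9 ∉ C and 9 ∈ D, so 9 ∈ C ∪ D
9 ∉ A and 9 ∈ (C ∪ D), so 9 ∈ A ∪ (C ∪ D)
9 ∉ A and 9 ∈ B, so 9 ∈ A Δ B
9 ∈ (A ∪ (C ∪ D)) and 9 ∈ (A Δ B), so 9 ∈ (A ∪ (C ∪ D)) ∩ (A Δ B)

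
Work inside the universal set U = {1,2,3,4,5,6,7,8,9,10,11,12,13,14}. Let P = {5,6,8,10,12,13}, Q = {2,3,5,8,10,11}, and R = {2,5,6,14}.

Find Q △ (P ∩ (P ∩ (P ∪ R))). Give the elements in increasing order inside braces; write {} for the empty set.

{2,3,6,11,12,13}

P ∪ R = {2,5,6,8,10,12,13,14}
P ∩ (P ∪ R) = {5,6,8,10,12,13}
P ∩ (P ∩ (P ∪ R)) = {5,6,8,10,12,13}
Q △ (P ∩ (P ∩ (P ∪ R))) = {2,3,6,11,12,13}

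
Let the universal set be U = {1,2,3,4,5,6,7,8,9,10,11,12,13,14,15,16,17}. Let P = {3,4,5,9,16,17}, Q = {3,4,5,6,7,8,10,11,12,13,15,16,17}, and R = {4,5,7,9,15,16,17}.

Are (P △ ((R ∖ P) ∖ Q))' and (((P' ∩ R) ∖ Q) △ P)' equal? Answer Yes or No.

R ∖ P = {7,15}
(R ∖ P) ∖ Q = {}
P △ ((R ∖ P) ∖ Q) = {3,4,5,9,16,17}
(P △ ((R ∖ P) ∖ Q))' = {1,2,6,7,8,10,11,12,13,14,15}
P' = {1,2,6,7,8,10,11,12,13,14,15}
P' ∩ R = {7,15}
(P' ∩ R) ∖ Q = {}
((P' ∩ R) ∖ Q) △ P = {3,4,5,9,16,17}
(((P' ∩ R) ∖ Q) △ P)' = {1,2,6,7,8,10,11,12,13,14,15}
Both equal {1,2,6,7,8,10,11,12,13,14,15}, so (P △ ((R ∖ P) ∖ Q))' = (((P' ∩ R) ∖ Q) △ P)'.

Yes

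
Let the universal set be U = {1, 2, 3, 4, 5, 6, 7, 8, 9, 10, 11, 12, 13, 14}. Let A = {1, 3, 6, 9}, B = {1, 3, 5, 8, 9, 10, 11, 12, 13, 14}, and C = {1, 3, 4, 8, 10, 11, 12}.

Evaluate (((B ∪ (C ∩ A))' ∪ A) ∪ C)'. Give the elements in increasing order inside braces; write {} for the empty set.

{5, 13, 14}

C ∩ A = {1, 3}
B ∪ (C ∩ A) = {1, 3, 5, 8, 9, 10, 11, 12, 13, 14}
(B ∪ (C ∩ A))' = {2, 4, 6, 7}
(B ∪ (C ∩ A))' ∪ A = {1, 2, 3, 4, 6, 7, 9}
((B ∪ (C ∩ A))' ∪ A) ∪ C = {1, 2, 3, 4, 6, 7, 8, 9, 10, 11, 12}
(((B ∪ (C ∩ A))' ∪ A) ∪ C)' = {5, 13, 14}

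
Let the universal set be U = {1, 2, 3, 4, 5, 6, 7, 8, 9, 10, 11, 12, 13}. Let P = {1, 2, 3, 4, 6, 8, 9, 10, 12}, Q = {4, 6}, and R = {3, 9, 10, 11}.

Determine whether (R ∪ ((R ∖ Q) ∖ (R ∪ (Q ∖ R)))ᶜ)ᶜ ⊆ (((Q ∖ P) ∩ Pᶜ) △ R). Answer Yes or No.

R ∖ Q = {3, 9, 10, 11}
Q ∖ R = {4, 6}
R ∪ (Q ∖ R) = {3, 4, 6, 9, 10, 11}
(R ∖ Q) ∖ (R ∪ (Q ∖ R)) = {}
((R ∖ Q) ∖ (R ∪ (Q ∖ R)))ᶜ = {1, 2, 3, 4, 5, 6, 7, 8, 9, 10, 11, 12, 13}
R ∪ ((R ∖ Q) ∖ (R ∪ (Q ∖ R)))ᶜ = {1, 2, 3, 4, 5, 6, 7, 8, 9, 10, 11, 12, 13}
(R ∪ ((R ∖ Q) ∖ (R ∪ (Q ∖ R)))ᶜ)ᶜ = {}
Q ∖ P = {}
Pᶜ = {5, 7, 11, 13}
(Q ∖ P) ∩ Pᶜ = {}
((Q ∖ P) ∩ Pᶜ) △ R = {3, 9, 10, 11}
Every element of {} is in {3, 9, 10, 11}, so (R ∪ ((R ∖ Q) ∖ (R ∪ (Q ∖ R)))ᶜ)ᶜ ⊆ ((Q ∖ P) ∩ Pᶜ) △ R.

Yes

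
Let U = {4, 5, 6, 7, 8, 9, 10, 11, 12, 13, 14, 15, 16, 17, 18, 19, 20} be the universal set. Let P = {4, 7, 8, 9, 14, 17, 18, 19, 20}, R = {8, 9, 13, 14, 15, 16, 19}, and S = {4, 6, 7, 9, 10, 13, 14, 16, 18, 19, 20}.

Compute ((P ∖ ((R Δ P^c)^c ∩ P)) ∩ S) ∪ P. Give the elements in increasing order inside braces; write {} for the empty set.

{4, 7, 8, 9, 14, 17, 18, 19, 20}

P^c = {5, 6, 10, 11, 12, 13, 15, 16}
R Δ P^c = {5, 6, 8, 9, 10, 11, 12, 14, 19}
(R Δ P^c)^c = {4, 7, 13, 15, 16, 17, 18, 20}
(R Δ P^c)^c ∩ P = {4, 7, 17, 18, 20}
P ∖ ((R Δ P^c)^c ∩ P) = {8, 9, 14, 19}
(P ∖ ((R Δ P^c)^c ∩ P)) ∩ S = {9, 14, 19}
((P ∖ ((R Δ P^c)^c ∩ P)) ∩ S) ∪ P = {4, 7, 8, 9, 14, 17, 18, 19, 20}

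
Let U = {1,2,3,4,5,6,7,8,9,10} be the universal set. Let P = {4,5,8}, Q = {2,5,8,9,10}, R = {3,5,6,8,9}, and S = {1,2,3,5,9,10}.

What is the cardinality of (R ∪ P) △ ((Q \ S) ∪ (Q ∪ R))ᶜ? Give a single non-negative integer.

R ∪ P = {3,4,5,6,8,9}
Q \ S = {8}
Q ∪ R = {2,3,5,6,8,9,10}
(Q \ S) ∪ (Q ∪ R) = {2,3,5,6,8,9,10}
((Q \ S) ∪ (Q ∪ R))ᶜ = {1,4,7}
(R ∪ P) △ ((Q \ S) ∪ (Q ∪ R))ᶜ = {1,3,5,6,7,8,9}
|(R ∪ P) △ ((Q \ S) ∪ (Q ∪ R))ᶜ| = 7

7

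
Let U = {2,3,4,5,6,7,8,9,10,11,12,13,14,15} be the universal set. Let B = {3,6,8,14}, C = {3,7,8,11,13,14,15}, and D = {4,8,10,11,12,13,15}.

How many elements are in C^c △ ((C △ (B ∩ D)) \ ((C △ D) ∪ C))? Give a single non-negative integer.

C^c = {2,4,5,6,9,10,12}
B ∩ D = {8}
C △ (B ∩ D) = {3,7,11,13,14,15}
C △ D = {3,4,7,10,12,14}
(C △ D) ∪ C = {3,4,7,8,10,11,12,13,14,15}
(C △ (B ∩ D)) \ ((C △ D) ∪ C) = {}
C^c △ ((C △ (B ∩ D)) \ ((C △ D) ∪ C)) = {2,4,5,6,9,10,12}
|C^c △ ((C △ (B ∩ D)) \ ((C △ D) ∪ C))| = 7

7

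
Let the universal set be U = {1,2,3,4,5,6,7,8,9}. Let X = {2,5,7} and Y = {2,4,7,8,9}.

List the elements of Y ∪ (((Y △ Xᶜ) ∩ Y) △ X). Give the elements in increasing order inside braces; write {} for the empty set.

{2,4,5,7,8,9}

Xᶜ = {1,3,4,6,8,9}
Y △ Xᶜ = {1,2,3,6,7}
(Y △ Xᶜ) ∩ Y = {2,7}
((Y △ Xᶜ) ∩ Y) △ X = {5}
Y ∪ (((Y △ Xᶜ) ∩ Y) △ X) = {2,4,5,7,8,9}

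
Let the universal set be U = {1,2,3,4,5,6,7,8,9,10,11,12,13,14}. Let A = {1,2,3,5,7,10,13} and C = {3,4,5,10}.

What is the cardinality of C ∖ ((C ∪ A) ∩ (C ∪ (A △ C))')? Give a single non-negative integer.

C ∪ A = {1,2,3,4,5,7,10,13}
A △ C = {1,2,4,7,13}
C ∪ (A △ C) = {1,2,3,4,5,7,10,13}
(C ∪ (A △ C))' = {6,8,9,11,12,14}
(C ∪ A) ∩ (C ∪ (A △ C))' = {}
C ∖ ((C ∪ A) ∩ (C ∪ (A △ C))') = {3,4,5,10}
|C ∖ ((C ∪ A) ∩ (C ∪ (A △ C))')| = 4

4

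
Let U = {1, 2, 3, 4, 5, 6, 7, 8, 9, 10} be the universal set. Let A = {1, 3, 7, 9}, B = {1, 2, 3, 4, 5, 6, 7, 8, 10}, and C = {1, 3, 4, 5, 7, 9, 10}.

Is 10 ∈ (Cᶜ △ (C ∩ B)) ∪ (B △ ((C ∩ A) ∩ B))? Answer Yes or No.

10 ∈ C, so 10 ∉ Cᶜ
10 ∈ C and 10 ∈ B, so 10 ∈ C ∩ B
10 ∉ Cᶜ and 10 ∈ (C ∩ B), so 10 ∈ Cᶜ △ (C ∩ B)
10 ∈ C and 10 ∉ A, so 10 ∉ C ∩ A
10 ∉ (C ∩ A) and 10 ∈ B, so 10 ∉ (C ∩ A) ∩ B
10 ∈ B and 10 ∉ ((C ∩ A) ∩ B), so 10 ∈ B △ ((C ∩ A) ∩ B)
10 ∈ (Cᶜ △ (C ∩ B)) and 10 ∈ (B △ ((C ∩ A) ∩ B)), so 10 ∈ (Cᶜ △ (C ∩ B)) ∪ (B △ ((C ∩ A) ∩ B))

Yes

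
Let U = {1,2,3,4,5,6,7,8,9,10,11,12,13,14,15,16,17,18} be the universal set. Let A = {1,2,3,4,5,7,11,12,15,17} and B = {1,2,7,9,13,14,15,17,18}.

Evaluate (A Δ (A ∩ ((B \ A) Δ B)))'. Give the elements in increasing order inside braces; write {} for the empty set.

{1,2,6,7,8,9,10,13,14,15,16,17,18}

B \ A = {9,13,14,18}
(B \ A) Δ B = {1,2,7,15,17}
A ∩ ((B \ A) Δ B) = {1,2,7,15,17}
A Δ (A ∩ ((B \ A) Δ B)) = {3,4,5,11,12}
(A Δ (A ∩ ((B \ A) Δ B)))' = {1,2,6,7,8,9,10,13,14,15,16,17,18}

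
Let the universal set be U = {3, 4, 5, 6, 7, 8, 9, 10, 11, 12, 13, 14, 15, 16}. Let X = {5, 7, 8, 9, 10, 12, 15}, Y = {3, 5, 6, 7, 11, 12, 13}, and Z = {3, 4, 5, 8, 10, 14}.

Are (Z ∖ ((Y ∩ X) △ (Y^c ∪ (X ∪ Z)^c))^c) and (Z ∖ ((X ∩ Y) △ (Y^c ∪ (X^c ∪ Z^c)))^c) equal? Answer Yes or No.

Y ∩ X = {5, 7, 12}
Y^c = {4, 8, 9, 10, 14, 15, 16}
X ∪ Z = {3, 4, 5, 7, 8, 9, 10, 12, 14, 15}
(X ∪ Z)^c = {6, 11, 13, 16}
Y^c ∪ (X ∪ Z)^c = {4, 6, 8, 9, 10, 11, 13, 14, 15, 16}
(Y ∩ X) △ (Y^c ∪ (X ∪ Z)^c) = {4, 5, 6, 7, 8, 9, 10, 11, 12, 13, 14, 15, 16}
((Y ∩ X) △ (Y^c ∪ (X ∪ Z)^c))^c = {3}
Z ∖ ((Y ∩ X) △ (Y^c ∪ (X ∪ Z)^c))^c = {4, 5, 8, 10, 14}
X ∩ Y = {5, 7, 12}
X^c = {3, 4, 6, 11, 13, 14, 16}
Z^c = {6, 7, 9, 11, 12, 13, 15, 16}
X^c ∪ Z^c = {3, 4, 6, 7, 9, 11, 12, 13, 14, 15, 16}
Y^c ∪ (X^c ∪ Z^c) = {3, 4, 6, 7, 8, 9, 10, 11, 12, 13, 14, 15, 16}
(X ∩ Y) △ (Y^c ∪ (X^c ∪ Z^c)) = {3, 4, 5, 6, 8, 9, 10, 11, 13, 14, 15, 16}
((X ∩ Y) △ (Y^c ∪ (X^c ∪ Z^c)))^c = {7, 12}
Z ∖ ((X ∩ Y) △ (Y^c ∪ (X^c ∪ Z^c)))^c = {3, 4, 5, 8, 10, 14}
3 ∈ Z ∖ ((X ∩ Y) △ (Y^c ∪ (X^c ∪ Z^c)))^c but 3 ∉ Z ∖ ((Y ∩ X) △ (Y^c ∪ (X ∪ Z)^c))^c, so they differ.

No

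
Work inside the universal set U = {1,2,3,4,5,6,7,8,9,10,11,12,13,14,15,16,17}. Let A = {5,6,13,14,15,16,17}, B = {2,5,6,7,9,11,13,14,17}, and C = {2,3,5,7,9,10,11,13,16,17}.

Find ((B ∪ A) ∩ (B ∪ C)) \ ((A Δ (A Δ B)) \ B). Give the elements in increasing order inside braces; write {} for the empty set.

B ∪ A = {2,5,6,7,9,11,13,14,15,16,17}
B ∪ C = {2,3,5,6,7,9,10,11,13,14,16,17}
(B ∪ A) ∩ (B ∪ C) = {2,5,6,7,9,11,13,14,16,17}
A Δ B = {2,7,9,11,15,16}
A Δ (A Δ B) = {2,5,6,7,9,11,13,14,17}
(A Δ (A Δ B)) \ B = {}
((B ∪ A) ∩ (B ∪ C)) \ ((A Δ (A Δ B)) \ B) = {2,5,6,7,9,11,13,14,16,17}

{2,5,6,7,9,11,13,14,16,17}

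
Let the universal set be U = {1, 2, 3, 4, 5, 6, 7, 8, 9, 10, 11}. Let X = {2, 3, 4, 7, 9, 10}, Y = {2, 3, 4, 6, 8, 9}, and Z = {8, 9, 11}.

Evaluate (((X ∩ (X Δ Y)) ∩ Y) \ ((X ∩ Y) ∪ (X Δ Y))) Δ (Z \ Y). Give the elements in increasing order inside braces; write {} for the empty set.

X Δ Y = {6, 7, 8, 10}
X ∩ (X Δ Y) = {7, 10}
(X ∩ (X Δ Y)) ∩ Y = {}
X ∩ Y = {2, 3, 4, 9}
(X ∩ Y) ∪ (X Δ Y) = {2, 3, 4, 6, 7, 8, 9, 10}
((X ∩ (X Δ Y)) ∩ Y) \ ((X ∩ Y) ∪ (X Δ Y)) = {}
Z \ Y = {11}
(((X ∩ (X Δ Y)) ∩ Y) \ ((X ∩ Y) ∪ (X Δ Y))) Δ (Z \ Y) = {11}

{11}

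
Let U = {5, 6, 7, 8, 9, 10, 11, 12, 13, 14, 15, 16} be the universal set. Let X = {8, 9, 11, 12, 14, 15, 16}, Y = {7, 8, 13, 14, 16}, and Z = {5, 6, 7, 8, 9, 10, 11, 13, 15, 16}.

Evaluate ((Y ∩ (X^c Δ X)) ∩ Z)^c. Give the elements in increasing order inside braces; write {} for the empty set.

{5, 6, 9, 10, 11, 12, 14, 15}

X^c = {5, 6, 7, 10, 13}
X^c Δ X = {5, 6, 7, 8, 9, 10, 11, 12, 13, 14, 15, 16}
Y ∩ (X^c Δ X) = {7, 8, 13, 14, 16}
(Y ∩ (X^c Δ X)) ∩ Z = {7, 8, 13, 16}
((Y ∩ (X^c Δ X)) ∩ Z)^c = {5, 6, 9, 10, 11, 12, 14, 15}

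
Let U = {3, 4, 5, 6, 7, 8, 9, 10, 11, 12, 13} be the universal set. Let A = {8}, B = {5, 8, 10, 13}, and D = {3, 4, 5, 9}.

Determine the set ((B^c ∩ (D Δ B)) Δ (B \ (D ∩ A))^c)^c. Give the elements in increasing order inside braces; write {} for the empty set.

{3, 4, 5, 8, 9, 10, 13}

B^c = {3, 4, 6, 7, 9, 11, 12}
D Δ B = {3, 4, 8, 9, 10, 13}
B^c ∩ (D Δ B) = {3, 4, 9}
D ∩ A = {}
B \ (D ∩ A) = {5, 8, 10, 13}
(B \ (D ∩ A))^c = {3, 4, 6, 7, 9, 11, 12}
(B^c ∩ (D Δ B)) Δ (B \ (D ∩ A))^c = {6, 7, 11, 12}
((B^c ∩ (D Δ B)) Δ (B \ (D ∩ A))^c)^c = {3, 4, 5, 8, 9, 10, 13}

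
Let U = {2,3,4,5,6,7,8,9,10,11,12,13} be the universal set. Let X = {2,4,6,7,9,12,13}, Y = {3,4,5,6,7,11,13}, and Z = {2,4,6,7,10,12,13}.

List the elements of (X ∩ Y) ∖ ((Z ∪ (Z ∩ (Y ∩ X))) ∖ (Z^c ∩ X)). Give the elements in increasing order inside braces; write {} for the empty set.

{}

X ∩ Y = {4,6,7,13}
Y ∩ X = {4,6,7,13}
Z ∩ (Y ∩ X) = {4,6,7,13}
Z ∪ (Z ∩ (Y ∩ X)) = {2,4,6,7,10,12,13}
Z^c = {3,5,8,9,11}
Z^c ∩ X = {9}
(Z ∪ (Z ∩ (Y ∩ X))) ∖ (Z^c ∩ X) = {2,4,6,7,10,12,13}
(X ∩ Y) ∖ ((Z ∪ (Z ∩ (Y ∩ X))) ∖ (Z^c ∩ X)) = {}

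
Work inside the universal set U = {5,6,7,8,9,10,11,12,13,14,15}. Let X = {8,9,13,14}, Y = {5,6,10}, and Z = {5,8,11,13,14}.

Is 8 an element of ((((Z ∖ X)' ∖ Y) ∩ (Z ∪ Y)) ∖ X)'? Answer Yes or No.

8 ∈ Z and 8 ∈ X, so 8 ∉ Z ∖ X
8 ∈ (Z ∖ X)' since 8 ∉ (Z ∖ X)
8 ∈ (Z ∖ X)' and 8 ∉ Y, so 8 ∈ (Z ∖ X)' ∖ Y
8 ∈ Z and 8 ∉ Y, so 8 ∈ Z ∪ Y
8 ∈ ((Z ∖ X)' ∖ Y) and 8 ∈ (Z ∪ Y), so 8 ∈ ((Z ∖ X)' ∖ Y) ∩ (Z ∪ Y)
8 ∈ (((Z ∖ X)' ∖ Y) ∩ (Z ∪ Y)) and 8 ∈ X, so 8 ∉ (((Z ∖ X)' ∖ Y) ∩ (Z ∪ Y)) ∖ X
8 ∈ ((((Z ∖ X)' ∖ Y) ∩ (Z ∪ Y)) ∖ X)' since 8 ∉ ((((Z ∖ X)' ∖ Y) ∩ (Z ∪ Y)) ∖ X)

Yes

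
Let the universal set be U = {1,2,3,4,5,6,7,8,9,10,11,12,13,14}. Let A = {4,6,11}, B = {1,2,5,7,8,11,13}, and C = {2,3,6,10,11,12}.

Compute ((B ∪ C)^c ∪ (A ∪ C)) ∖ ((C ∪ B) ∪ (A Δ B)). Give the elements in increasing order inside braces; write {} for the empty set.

B ∪ C = {1,2,3,5,6,7,8,10,11,12,13}
(B ∪ C)^c = {4,9,14}
A ∪ C = {2,3,4,6,10,11,12}
(B ∪ C)^c ∪ (A ∪ C) = {2,3,4,6,9,10,11,12,14}
C ∪ B = {1,2,3,5,6,7,8,10,11,12,13}
A Δ B = {1,2,4,5,6,7,8,13}
(C ∪ B) ∪ (A Δ B) = {1,2,3,4,5,6,7,8,10,11,12,13}
((B ∪ C)^c ∪ (A ∪ C)) ∖ ((C ∪ B) ∪ (A Δ B)) = {9,14}

{9,14}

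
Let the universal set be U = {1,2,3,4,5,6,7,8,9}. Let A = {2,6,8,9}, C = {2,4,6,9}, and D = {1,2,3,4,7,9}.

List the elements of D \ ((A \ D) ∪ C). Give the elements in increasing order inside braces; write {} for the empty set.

A \ D = {6,8}
(A \ D) ∪ C = {2,4,6,8,9}
D \ ((A \ D) ∪ C) = {1,3,7}

{1,3,7}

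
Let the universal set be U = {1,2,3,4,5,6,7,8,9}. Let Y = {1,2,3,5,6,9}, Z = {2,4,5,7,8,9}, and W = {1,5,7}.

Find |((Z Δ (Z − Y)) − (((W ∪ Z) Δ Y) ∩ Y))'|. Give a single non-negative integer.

6

Z − Y = {4,7,8}
Z Δ (Z − Y) = {2,5,9}
W ∪ Z = {1,2,4,5,7,8,9}
(W ∪ Z) Δ Y = {3,4,6,7,8}
((W ∪ Z) Δ Y) ∩ Y = {3,6}
(Z Δ (Z − Y)) − (((W ∪ Z) Δ Y) ∩ Y) = {2,5,9}
((Z Δ (Z − Y)) − (((W ∪ Z) Δ Y) ∩ Y))' = {1,3,4,6,7,8}
|((Z Δ (Z − Y)) − (((W ∪ Z) Δ Y) ∩ Y))'| = 6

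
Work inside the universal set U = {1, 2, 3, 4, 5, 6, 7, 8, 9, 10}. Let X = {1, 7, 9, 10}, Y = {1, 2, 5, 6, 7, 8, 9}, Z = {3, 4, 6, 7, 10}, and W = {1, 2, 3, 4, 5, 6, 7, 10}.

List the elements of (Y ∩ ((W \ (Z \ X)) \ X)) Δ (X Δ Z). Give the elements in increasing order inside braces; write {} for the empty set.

Z \ X = {3, 4, 6}
W \ (Z \ X) = {1, 2, 5, 7, 10}
(W \ (Z \ X)) \ X = {2, 5}
Y ∩ ((W \ (Z \ X)) \ X) = {2, 5}
X Δ Z = {1, 3, 4, 6, 9}
(Y ∩ ((W \ (Z \ X)) \ X)) Δ (X Δ Z) = {1, 2, 3, 4, 5, 6, 9}

{1, 2, 3, 4, 5, 6, 9}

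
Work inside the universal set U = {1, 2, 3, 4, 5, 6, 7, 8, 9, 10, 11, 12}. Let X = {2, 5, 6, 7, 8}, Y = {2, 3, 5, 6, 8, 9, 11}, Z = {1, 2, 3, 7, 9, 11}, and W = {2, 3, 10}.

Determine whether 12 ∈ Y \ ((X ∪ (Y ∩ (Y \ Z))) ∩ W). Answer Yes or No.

12 ∉ Y and 12 ∉ Z, so 12 ∉ Y \ Z
12 ∉ Y and 12 ∉ (Y \ Z), so 12 ∉ Y ∩ (Y \ Z)
12 ∉ X and 12 ∉ (Y ∩ (Y \ Z)), so 12 ∉ X ∪ (Y ∩ (Y \ Z))
12 ∉ (X ∪ (Y ∩ (Y \ Z))) and 12 ∉ W, so 12 ∉ (X ∪ (Y ∩ (Y \ Z))) ∩ W
12 ∉ Y and 12 ∉ ((X ∪ (Y ∩ (Y \ Z))) ∩ W), so 12 ∉ Y \ ((X ∪ (Y ∩ (Y \ Z))) ∩ W)

No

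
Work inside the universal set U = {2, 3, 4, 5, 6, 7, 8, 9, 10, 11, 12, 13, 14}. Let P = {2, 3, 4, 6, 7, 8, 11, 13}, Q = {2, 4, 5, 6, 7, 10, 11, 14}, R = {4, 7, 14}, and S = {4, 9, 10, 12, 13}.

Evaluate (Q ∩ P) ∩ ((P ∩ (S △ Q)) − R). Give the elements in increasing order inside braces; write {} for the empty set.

{2, 6, 11}

Q ∩ P = {2, 4, 6, 7, 11}
S △ Q = {2, 5, 6, 7, 9, 11, 12, 13, 14}
P ∩ (S △ Q) = {2, 6, 7, 11, 13}
(P ∩ (S △ Q)) − R = {2, 6, 11, 13}
(Q ∩ P) ∩ ((P ∩ (S △ Q)) − R) = {2, 6, 11}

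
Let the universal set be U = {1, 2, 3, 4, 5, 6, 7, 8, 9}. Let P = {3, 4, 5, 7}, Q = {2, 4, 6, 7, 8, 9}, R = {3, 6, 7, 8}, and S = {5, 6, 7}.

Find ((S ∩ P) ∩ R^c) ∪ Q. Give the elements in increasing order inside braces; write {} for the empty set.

{2, 4, 5, 6, 7, 8, 9}

S ∩ P = {5, 7}
R^c = {1, 2, 4, 5, 9}
(S ∩ P) ∩ R^c = {5}
((S ∩ P) ∩ R^c) ∪ Q = {2, 4, 5, 6, 7, 8, 9}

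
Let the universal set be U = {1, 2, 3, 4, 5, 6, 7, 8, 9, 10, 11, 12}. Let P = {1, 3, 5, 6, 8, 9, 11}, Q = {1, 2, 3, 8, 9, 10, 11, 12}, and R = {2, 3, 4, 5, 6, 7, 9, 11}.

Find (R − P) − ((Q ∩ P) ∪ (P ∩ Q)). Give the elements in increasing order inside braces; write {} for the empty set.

{2, 4, 7}

R − P = {2, 4, 7}
Q ∩ P = {1, 3, 8, 9, 11}
P ∩ Q = {1, 3, 8, 9, 11}
(Q ∩ P) ∪ (P ∩ Q) = {1, 3, 8, 9, 11}
(R − P) − ((Q ∩ P) ∪ (P ∩ Q)) = {2, 4, 7}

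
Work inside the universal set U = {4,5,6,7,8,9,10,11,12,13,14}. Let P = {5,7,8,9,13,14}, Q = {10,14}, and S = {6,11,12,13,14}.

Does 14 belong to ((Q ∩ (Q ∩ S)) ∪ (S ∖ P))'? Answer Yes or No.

No

14 ∈ Q and 14 ∈ S, so 14 ∈ Q ∩ S
14 ∈ Q and 14 ∈ (Q ∩ S), so 14 ∈ Q ∩ (Q ∩ S)
14 ∈ S and 14 ∈ P, so 14 ∉ S ∖ P
14 ∈ (Q ∩ (Q ∩ S)) and 14 ∉ (S ∖ P), so 14 ∈ (Q ∩ (Q ∩ S)) ∪ (S ∖ P)
14 ∉ ((Q ∩ (Q ∩ S)) ∪ (S ∖ P))' since 14 ∈ ((Q ∩ (Q ∩ S)) ∪ (S ∖ P))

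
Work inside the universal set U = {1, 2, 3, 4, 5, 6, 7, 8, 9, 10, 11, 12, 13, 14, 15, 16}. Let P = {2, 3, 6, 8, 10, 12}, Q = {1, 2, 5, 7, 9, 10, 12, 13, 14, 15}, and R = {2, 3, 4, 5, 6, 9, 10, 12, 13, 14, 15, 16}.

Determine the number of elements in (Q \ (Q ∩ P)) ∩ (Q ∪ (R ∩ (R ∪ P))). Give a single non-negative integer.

Q ∩ P = {2, 10, 12}
Q \ (Q ∩ P) = {1, 5, 7, 9, 13, 14, 15}
R ∪ P = {2, 3, 4, 5, 6, 8, 9, 10, 12, 13, 14, 15, 16}
R ∩ (R ∪ P) = {2, 3, 4, 5, 6, 9, 10, 12, 13, 14, 15, 16}
Q ∪ (R ∩ (R ∪ P)) = {1, 2, 3, 4, 5, 6, 7, 9, 10, 12, 13, 14, 15, 16}
(Q \ (Q ∩ P)) ∩ (Q ∪ (R ∩ (R ∪ P))) = {1, 5, 7, 9, 13, 14, 15}
|(Q \ (Q ∩ P)) ∩ (Q ∪ (R ∩ (R ∪ P)))| = 7

7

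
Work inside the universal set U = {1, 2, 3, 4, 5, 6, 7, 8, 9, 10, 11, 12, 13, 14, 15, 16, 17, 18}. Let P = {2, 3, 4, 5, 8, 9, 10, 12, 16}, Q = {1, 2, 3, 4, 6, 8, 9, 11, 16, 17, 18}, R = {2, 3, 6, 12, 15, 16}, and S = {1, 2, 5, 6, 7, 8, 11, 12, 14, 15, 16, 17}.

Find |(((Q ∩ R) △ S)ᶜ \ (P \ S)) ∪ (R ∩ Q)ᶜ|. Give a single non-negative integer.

17

Q ∩ R = {2, 3, 6, 16}
(Q ∩ R) △ S = {1, 3, 5, 7, 8, 11, 12, 14, 15, 17}
((Q ∩ R) △ S)ᶜ = {2, 4, 6, 9, 10, 13, 16, 18}
P \ S = {3, 4, 9, 10}
((Q ∩ R) △ S)ᶜ \ (P \ S) = {2, 6, 13, 16, 18}
R ∩ Q = {2, 3, 6, 16}
(R ∩ Q)ᶜ = {1, 4, 5, 7, 8, 9, 10, 11, 12, 13, 14, 15, 17, 18}
(((Q ∩ R) △ S)ᶜ \ (P \ S)) ∪ (R ∩ Q)ᶜ = {1, 2, 4, 5, 6, 7, 8, 9, 10, 11, 12, 13, 14, 15, 16, 17, 18}
|(((Q ∩ R) △ S)ᶜ \ (P \ S)) ∪ (R ∩ Q)ᶜ| = 17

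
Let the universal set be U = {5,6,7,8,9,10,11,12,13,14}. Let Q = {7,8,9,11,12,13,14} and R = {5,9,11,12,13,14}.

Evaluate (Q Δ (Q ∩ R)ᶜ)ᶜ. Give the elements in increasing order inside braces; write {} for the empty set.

{7,8}

Q ∩ R = {9,11,12,13,14}
(Q ∩ R)ᶜ = {5,6,7,8,10}
Q Δ (Q ∩ R)ᶜ = {5,6,9,10,11,12,13,14}
(Q Δ (Q ∩ R)ᶜ)ᶜ = {7,8}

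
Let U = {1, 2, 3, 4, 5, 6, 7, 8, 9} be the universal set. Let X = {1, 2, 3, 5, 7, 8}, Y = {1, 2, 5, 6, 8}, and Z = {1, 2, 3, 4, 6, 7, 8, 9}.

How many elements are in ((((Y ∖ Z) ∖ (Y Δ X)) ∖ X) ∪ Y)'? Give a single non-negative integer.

4

Y ∖ Z = {5}
Y Δ X = {3, 6, 7}
(Y ∖ Z) ∖ (Y Δ X) = {5}
((Y ∖ Z) ∖ (Y Δ X)) ∖ X = {}
(((Y ∖ Z) ∖ (Y Δ X)) ∖ X) ∪ Y = {1, 2, 5, 6, 8}
((((Y ∖ Z) ∖ (Y Δ X)) ∖ X) ∪ Y)' = {3, 4, 7, 9}
|((((Y ∖ Z) ∖ (Y Δ X)) ∖ X) ∪ Y)'| = 4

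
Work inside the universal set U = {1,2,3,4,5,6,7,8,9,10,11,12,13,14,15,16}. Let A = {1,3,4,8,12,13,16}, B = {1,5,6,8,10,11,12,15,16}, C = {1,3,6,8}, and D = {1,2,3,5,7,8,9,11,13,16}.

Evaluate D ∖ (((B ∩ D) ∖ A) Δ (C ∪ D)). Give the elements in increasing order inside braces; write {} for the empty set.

{5,11}

B ∩ D = {1,5,8,11,16}
(B ∩ D) ∖ A = {5,11}
C ∪ D = {1,2,3,5,6,7,8,9,11,13,16}
((B ∩ D) ∖ A) Δ (C ∪ D) = {1,2,3,6,7,8,9,13,16}
D ∖ (((B ∩ D) ∖ A) Δ (C ∪ D)) = {5,11}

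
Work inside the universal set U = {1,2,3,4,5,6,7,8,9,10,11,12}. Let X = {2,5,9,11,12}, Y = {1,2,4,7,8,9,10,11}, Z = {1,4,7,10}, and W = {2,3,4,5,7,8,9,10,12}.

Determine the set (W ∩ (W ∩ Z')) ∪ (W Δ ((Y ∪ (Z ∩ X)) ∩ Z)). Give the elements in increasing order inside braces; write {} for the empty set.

{1,2,3,5,8,9,12}

Z' = {2,3,5,6,8,9,11,12}
W ∩ Z' = {2,3,5,8,9,12}
W ∩ (W ∩ Z') = {2,3,5,8,9,12}
Z ∩ X = {}
Y ∪ (Z ∩ X) = {1,2,4,7,8,9,10,11}
(Y ∪ (Z ∩ X)) ∩ Z = {1,4,7,10}
W Δ ((Y ∪ (Z ∩ X)) ∩ Z) = {1,2,3,5,8,9,12}
(W ∩ (W ∩ Z')) ∪ (W Δ ((Y ∪ (Z ∩ X)) ∩ Z)) = {1,2,3,5,8,9,12}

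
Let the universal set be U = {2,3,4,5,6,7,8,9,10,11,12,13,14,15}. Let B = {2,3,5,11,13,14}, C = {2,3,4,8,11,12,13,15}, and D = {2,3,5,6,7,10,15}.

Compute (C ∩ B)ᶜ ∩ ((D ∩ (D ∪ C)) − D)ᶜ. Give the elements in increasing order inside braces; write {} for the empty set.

{4,5,6,7,8,9,10,12,14,15}

C ∩ B = {2,3,11,13}
(C ∩ B)ᶜ = {4,5,6,7,8,9,10,12,14,15}
D ∪ C = {2,3,4,5,6,7,8,10,11,12,13,15}
D ∩ (D ∪ C) = {2,3,5,6,7,10,15}
(D ∩ (D ∪ C)) − D = {}
((D ∩ (D ∪ C)) − D)ᶜ = {2,3,4,5,6,7,8,9,10,11,12,13,14,15}
(C ∩ B)ᶜ ∩ ((D ∩ (D ∪ C)) − D)ᶜ = {4,5,6,7,8,9,10,12,14,15}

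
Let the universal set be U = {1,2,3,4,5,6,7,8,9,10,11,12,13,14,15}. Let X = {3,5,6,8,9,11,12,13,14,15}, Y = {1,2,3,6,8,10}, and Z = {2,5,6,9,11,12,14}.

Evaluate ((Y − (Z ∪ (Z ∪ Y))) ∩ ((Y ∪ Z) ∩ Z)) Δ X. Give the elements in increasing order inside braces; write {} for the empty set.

Z ∪ Y = {1,2,3,5,6,8,9,10,11,12,14}
Z ∪ (Z ∪ Y) = {1,2,3,5,6,8,9,10,11,12,14}
Y − (Z ∪ (Z ∪ Y)) = {}
Y ∪ Z = {1,2,3,5,6,8,9,10,11,12,14}
(Y ∪ Z) ∩ Z = {2,5,6,9,11,12,14}
(Y − (Z ∪ (Z ∪ Y))) ∩ ((Y ∪ Z) ∩ Z) = {}
((Y − (Z ∪ (Z ∪ Y))) ∩ ((Y ∪ Z) ∩ Z)) Δ X = {3,5,6,8,9,11,12,13,14,15}

{3,5,6,8,9,11,12,13,14,15}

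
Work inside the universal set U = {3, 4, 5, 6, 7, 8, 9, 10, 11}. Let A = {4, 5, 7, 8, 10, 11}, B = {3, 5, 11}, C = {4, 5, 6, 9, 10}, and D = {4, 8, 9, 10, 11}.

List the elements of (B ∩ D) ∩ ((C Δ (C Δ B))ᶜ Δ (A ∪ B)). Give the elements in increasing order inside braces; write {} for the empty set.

B ∩ D = {11}
C Δ B = {3, 4, 6, 9, 10, 11}
C Δ (C Δ B) = {3, 5, 11}
(C Δ (C Δ B))ᶜ = {4, 6, 7, 8, 9, 10}
A ∪ B = {3, 4, 5, 7, 8, 10, 11}
(C Δ (C Δ B))ᶜ Δ (A ∪ B) = {3, 5, 6, 9, 11}
(B ∩ D) ∩ ((C Δ (C Δ B))ᶜ Δ (A ∪ B)) = {11}

{11}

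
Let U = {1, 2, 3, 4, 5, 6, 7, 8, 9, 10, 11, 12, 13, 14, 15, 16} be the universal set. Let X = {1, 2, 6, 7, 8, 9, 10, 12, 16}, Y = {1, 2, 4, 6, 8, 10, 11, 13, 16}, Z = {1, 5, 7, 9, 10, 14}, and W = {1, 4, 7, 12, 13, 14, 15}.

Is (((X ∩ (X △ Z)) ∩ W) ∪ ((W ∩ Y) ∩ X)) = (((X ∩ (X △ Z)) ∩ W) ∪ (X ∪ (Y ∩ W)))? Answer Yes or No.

X △ Z = {2, 5, 6, 8, 12, 14, 16}
X ∩ (X △ Z) = {2, 6, 8, 12, 16}
(X ∩ (X △ Z)) ∩ W = {12}
W ∩ Y = {1, 4, 13}
(W ∩ Y) ∩ X = {1}
((X ∩ (X △ Z)) ∩ W) ∪ ((W ∩ Y) ∩ X) = {1, 12}
Y ∩ W = {1, 4, 13}
X ∪ (Y ∩ W) = {1, 2, 4, 6, 7, 8, 9, 10, 12, 13, 16}
((X ∩ (X △ Z)) ∩ W) ∪ (X ∪ (Y ∩ W)) = {1, 2, 4, 6, 7, 8, 9, 10, 12, 13, 16}
2 ∈ ((X ∩ (X △ Z)) ∩ W) ∪ (X ∪ (Y ∩ W)) but 2 ∉ ((X ∩ (X △ Z)) ∩ W) ∪ ((W ∩ Y) ∩ X), so they differ.

No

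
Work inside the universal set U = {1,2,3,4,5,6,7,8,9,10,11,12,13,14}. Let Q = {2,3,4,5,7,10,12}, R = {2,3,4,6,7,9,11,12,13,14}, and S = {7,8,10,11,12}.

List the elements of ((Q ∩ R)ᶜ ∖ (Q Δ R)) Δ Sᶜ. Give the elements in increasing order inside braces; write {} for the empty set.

Q ∩ R = {2,3,4,7,12}
(Q ∩ R)ᶜ = {1,5,6,8,9,10,11,13,14}
Q Δ R = {5,6,9,10,11,13,14}
(Q ∩ R)ᶜ ∖ (Q Δ R) = {1,8}
Sᶜ = {1,2,3,4,5,6,9,13,14}
((Q ∩ R)ᶜ ∖ (Q Δ R)) Δ Sᶜ = {2,3,4,5,6,8,9,13,14}

{2,3,4,5,6,8,9,13,14}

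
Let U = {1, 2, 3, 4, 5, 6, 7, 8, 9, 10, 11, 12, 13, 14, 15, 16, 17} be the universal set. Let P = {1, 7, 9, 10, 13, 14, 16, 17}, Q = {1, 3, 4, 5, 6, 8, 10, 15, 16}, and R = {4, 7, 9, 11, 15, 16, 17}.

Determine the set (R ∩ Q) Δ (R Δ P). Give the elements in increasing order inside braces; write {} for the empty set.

R ∩ Q = {4, 15, 16}
R Δ P = {1, 4, 10, 11, 13, 14, 15}
(R ∩ Q) Δ (R Δ P) = {1, 10, 11, 13, 14, 16}

{1, 10, 11, 13, 14, 16}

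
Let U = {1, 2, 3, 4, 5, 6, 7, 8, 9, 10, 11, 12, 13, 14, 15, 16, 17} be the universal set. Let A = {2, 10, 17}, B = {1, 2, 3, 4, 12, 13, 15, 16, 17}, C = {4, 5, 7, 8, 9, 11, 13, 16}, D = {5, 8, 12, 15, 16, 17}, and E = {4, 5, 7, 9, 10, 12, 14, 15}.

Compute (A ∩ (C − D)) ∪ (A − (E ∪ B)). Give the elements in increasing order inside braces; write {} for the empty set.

C − D = {4, 7, 9, 11, 13}
A ∩ (C − D) = {}
E ∪ B = {1, 2, 3, 4, 5, 7, 9, 10, 12, 13, 14, 15, 16, 17}
A − (E ∪ B) = {}
(A ∩ (C − D)) ∪ (A − (E ∪ B)) = {}

{}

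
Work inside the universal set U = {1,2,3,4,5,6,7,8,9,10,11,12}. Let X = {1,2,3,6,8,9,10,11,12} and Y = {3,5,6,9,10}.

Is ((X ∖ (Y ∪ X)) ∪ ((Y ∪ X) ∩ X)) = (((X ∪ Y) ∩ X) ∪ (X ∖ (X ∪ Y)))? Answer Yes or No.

Yes

Y ∪ X = {1,2,3,5,6,8,9,10,11,12}
X ∖ (Y ∪ X) = {}
(Y ∪ X) ∩ X = {1,2,3,6,8,9,10,11,12}
(X ∖ (Y ∪ X)) ∪ ((Y ∪ X) ∩ X) = {1,2,3,6,8,9,10,11,12}
X ∪ Y = {1,2,3,5,6,8,9,10,11,12}
(X ∪ Y) ∩ X = {1,2,3,6,8,9,10,11,12}
X ∖ (X ∪ Y) = {}
((X ∪ Y) ∩ X) ∪ (X ∖ (X ∪ Y)) = {1,2,3,6,8,9,10,11,12}
Both equal {1,2,3,6,8,9,10,11,12}, so (X ∖ (Y ∪ X)) ∪ ((Y ∪ X) ∩ X) = ((X ∪ Y) ∩ X) ∪ (X ∖ (X ∪ Y)).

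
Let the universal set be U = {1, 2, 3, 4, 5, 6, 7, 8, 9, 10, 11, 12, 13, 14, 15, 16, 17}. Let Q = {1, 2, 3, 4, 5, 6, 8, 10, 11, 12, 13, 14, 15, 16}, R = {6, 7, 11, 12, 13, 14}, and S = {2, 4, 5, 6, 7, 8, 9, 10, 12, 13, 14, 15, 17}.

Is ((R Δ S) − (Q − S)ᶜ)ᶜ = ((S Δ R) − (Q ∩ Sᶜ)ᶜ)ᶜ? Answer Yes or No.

Yes

R Δ S = {2, 4, 5, 8, 9, 10, 11, 15, 17}
Q − S = {1, 3, 11, 16}
(Q − S)ᶜ = {2, 4, 5, 6, 7, 8, 9, 10, 12, 13, 14, 15, 17}
(R Δ S) − (Q − S)ᶜ = {11}
((R Δ S) − (Q − S)ᶜ)ᶜ = {1, 2, 3, 4, 5, 6, 7, 8, 9, 10, 12, 13, 14, 15, 16, 17}
S Δ R = {2, 4, 5, 8, 9, 10, 11, 15, 17}
Sᶜ = {1, 3, 11, 16}
Q ∩ Sᶜ = {1, 3, 11, 16}
(Q ∩ Sᶜ)ᶜ = {2, 4, 5, 6, 7, 8, 9, 10, 12, 13, 14, 15, 17}
(S Δ R) − (Q ∩ Sᶜ)ᶜ = {11}
((S Δ R) − (Q ∩ Sᶜ)ᶜ)ᶜ = {1, 2, 3, 4, 5, 6, 7, 8, 9, 10, 12, 13, 14, 15, 16, 17}
Both equal {1, 2, 3, 4, 5, 6, 7, 8, 9, 10, 12, 13, 14, 15, 16, 17}, so ((R Δ S) − (Q − S)ᶜ)ᶜ = ((S Δ R) − (Q ∩ Sᶜ)ᶜ)ᶜ.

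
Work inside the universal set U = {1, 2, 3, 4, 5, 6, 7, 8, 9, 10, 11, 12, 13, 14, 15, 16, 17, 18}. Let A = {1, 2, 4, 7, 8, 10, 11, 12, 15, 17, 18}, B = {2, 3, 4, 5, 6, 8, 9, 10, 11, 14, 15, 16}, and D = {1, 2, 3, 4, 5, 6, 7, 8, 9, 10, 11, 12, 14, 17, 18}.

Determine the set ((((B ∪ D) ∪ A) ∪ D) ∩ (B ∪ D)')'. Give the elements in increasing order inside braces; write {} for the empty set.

{1, 2, 3, 4, 5, 6, 7, 8, 9, 10, 11, 12, 13, 14, 15, 16, 17, 18}

B ∪ D = {1, 2, 3, 4, 5, 6, 7, 8, 9, 10, 11, 12, 14, 15, 16, 17, 18}
(B ∪ D) ∪ A = {1, 2, 3, 4, 5, 6, 7, 8, 9, 10, 11, 12, 14, 15, 16, 17, 18}
((B ∪ D) ∪ A) ∪ D = {1, 2, 3, 4, 5, 6, 7, 8, 9, 10, 11, 12, 14, 15, 16, 17, 18}
(B ∪ D)' = {13}
(((B ∪ D) ∪ A) ∪ D) ∩ (B ∪ D)' = {}
((((B ∪ D) ∪ A) ∪ D) ∩ (B ∪ D)')' = {1, 2, 3, 4, 5, 6, 7, 8, 9, 10, 11, 12, 13, 14, 15, 16, 17, 18}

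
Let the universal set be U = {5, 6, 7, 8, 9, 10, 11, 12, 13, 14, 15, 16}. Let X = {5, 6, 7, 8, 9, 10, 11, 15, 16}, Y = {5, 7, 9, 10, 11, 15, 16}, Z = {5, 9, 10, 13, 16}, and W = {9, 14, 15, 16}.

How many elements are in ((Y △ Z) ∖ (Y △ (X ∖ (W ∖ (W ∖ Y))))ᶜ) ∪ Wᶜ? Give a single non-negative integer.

9

Y △ Z = {7, 11, 13, 15}
W ∖ Y = {14}
W ∖ (W ∖ Y) = {9, 15, 16}
X ∖ (W ∖ (W ∖ Y)) = {5, 6, 7, 8, 10, 11}
Y △ (X ∖ (W ∖ (W ∖ Y))) = {6, 8, 9, 15, 16}
(Y △ (X ∖ (W ∖ (W ∖ Y))))ᶜ = {5, 7, 10, 11, 12, 13, 14}
(Y △ Z) ∖ (Y △ (X ∖ (W ∖ (W ∖ Y))))ᶜ = {15}
Wᶜ = {5, 6, 7, 8, 10, 11, 12, 13}
((Y △ Z) ∖ (Y △ (X ∖ (W ∖ (W ∖ Y))))ᶜ) ∪ Wᶜ = {5, 6, 7, 8, 10, 11, 12, 13, 15}
|((Y △ Z) ∖ (Y △ (X ∖ (W ∖ (W ∖ Y))))ᶜ) ∪ Wᶜ| = 9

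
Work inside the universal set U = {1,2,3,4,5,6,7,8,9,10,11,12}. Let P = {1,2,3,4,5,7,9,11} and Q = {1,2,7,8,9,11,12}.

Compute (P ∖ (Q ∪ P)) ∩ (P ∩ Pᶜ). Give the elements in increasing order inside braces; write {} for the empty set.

{}

Q ∪ P = {1,2,3,4,5,7,8,9,11,12}
P ∖ (Q ∪ P) = {}
Pᶜ = {6,8,10,12}
P ∩ Pᶜ = {}
(P ∖ (Q ∪ P)) ∩ (P ∩ Pᶜ) = {}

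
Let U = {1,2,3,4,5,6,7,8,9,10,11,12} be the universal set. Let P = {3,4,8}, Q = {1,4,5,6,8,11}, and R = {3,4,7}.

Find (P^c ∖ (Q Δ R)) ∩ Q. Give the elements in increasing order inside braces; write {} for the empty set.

P^c = {1,2,5,6,7,9,10,11,12}
Q Δ R = {1,3,5,6,7,8,11}
P^c ∖ (Q Δ R) = {2,9,10,12}
(P^c ∖ (Q Δ R)) ∩ Q = {}

{}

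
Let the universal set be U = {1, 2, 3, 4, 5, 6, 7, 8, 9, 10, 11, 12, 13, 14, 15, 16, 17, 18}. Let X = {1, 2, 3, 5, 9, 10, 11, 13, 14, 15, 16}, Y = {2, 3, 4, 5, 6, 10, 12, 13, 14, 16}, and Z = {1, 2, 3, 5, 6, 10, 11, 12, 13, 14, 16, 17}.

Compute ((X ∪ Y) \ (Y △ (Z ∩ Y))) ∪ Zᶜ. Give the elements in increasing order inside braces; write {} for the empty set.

X ∪ Y = {1, 2, 3, 4, 5, 6, 9, 10, 11, 12, 13, 14, 15, 16}
Z ∩ Y = {2, 3, 5, 6, 10, 12, 13, 14, 16}
Y △ (Z ∩ Y) = {4}
(X ∪ Y) \ (Y △ (Z ∩ Y)) = {1, 2, 3, 5, 6, 9, 10, 11, 12, 13, 14, 15, 16}
Zᶜ = {4, 7, 8, 9, 15, 18}
((X ∪ Y) \ (Y △ (Z ∩ Y))) ∪ Zᶜ = {1, 2, 3, 4, 5, 6, 7, 8, 9, 10, 11, 12, 13, 14, 15, 16, 18}

{1, 2, 3, 4, 5, 6, 7, 8, 9, 10, 11, 12, 13, 14, 15, 16, 18}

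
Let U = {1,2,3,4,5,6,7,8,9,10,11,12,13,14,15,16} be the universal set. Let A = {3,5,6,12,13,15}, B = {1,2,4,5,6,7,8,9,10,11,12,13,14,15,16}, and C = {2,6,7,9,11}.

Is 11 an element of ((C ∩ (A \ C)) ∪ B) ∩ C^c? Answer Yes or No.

11 ∉ A and 11 ∈ C, so 11 ∉ A \ C
11 ∈ C and 11 ∉ (A \ C), so 11 ∉ C ∩ (A \ C)
11 ∉ (C ∩ (A \ C)) and 11 ∈ B, so 11 ∈ (C ∩ (A \ C)) ∪ B
11 ∈ C, so 11 ∉ C^c
11 ∈ ((C ∩ (A \ C)) ∪ B) and 11 ∉ C^c, so 11 ∉ ((C ∩ (A \ C)) ∪ B) ∩ C^c

No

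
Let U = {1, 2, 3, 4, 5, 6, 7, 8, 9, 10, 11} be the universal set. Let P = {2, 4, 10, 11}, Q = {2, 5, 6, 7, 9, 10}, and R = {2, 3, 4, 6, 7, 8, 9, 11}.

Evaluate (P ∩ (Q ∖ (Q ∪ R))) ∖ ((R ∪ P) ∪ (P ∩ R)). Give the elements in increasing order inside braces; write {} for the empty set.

Q ∪ R = {2, 3, 4, 5, 6, 7, 8, 9, 10, 11}
Q ∖ (Q ∪ R) = {}
P ∩ (Q ∖ (Q ∪ R)) = {}
R ∪ P = {2, 3, 4, 6, 7, 8, 9, 10, 11}
P ∩ R = {2, 4, 11}
(R ∪ P) ∪ (P ∩ R) = {2, 3, 4, 6, 7, 8, 9, 10, 11}
(P ∩ (Q ∖ (Q ∪ R))) ∖ ((R ∪ P) ∪ (P ∩ R)) = {}

{}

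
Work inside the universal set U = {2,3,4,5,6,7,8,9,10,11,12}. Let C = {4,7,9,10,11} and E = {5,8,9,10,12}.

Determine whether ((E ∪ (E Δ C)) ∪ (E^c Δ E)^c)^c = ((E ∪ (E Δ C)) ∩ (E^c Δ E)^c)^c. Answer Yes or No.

E Δ C = {4,5,7,8,11,12}
E ∪ (E Δ C) = {4,5,7,8,9,10,11,12}
E^c = {2,3,4,6,7,11}
E^c Δ E = {2,3,4,5,6,7,8,9,10,11,12}
(E^c Δ E)^c = {}
(E ∪ (E Δ C)) ∪ (E^c Δ E)^c = {4,5,7,8,9,10,11,12}
((E ∪ (E Δ C)) ∪ (E^c Δ E)^c)^c = {2,3,6}
(E ∪ (E Δ C)) ∩ (E^c Δ E)^c = {}
((E ∪ (E Δ C)) ∩ (E^c Δ E)^c)^c = {2,3,4,5,6,7,8,9,10,11,12}
4 ∈ ((E ∪ (E Δ C)) ∩ (E^c Δ E)^c)^c but 4 ∉ ((E ∪ (E Δ C)) ∪ (E^c Δ E)^c)^c, so they differ.

No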